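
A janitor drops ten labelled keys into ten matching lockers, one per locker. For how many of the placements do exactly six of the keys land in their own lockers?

1890

Pick the 6 fixed positions: C(10,6) = 210 ways.
The other 4 form a derangement: !4 = 9.
Total: 210 × 9 = 1890.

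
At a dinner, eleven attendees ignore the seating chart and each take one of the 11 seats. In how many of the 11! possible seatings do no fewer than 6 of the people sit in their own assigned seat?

23684

Sum C(11,i)·!(11-i) for i = 6..11:
  i=6: C(11,6)·!5 = 462·44 = 20328
  i=7: C(11,7)·!4 = 330·9 = 2970
  i=8: C(11,8)·!3 = 165·2 = 330
  i=9: C(11,9)·!2 = 55·1 = 55
  i=10: C(11,10)·!1 = 11·0 = 0
  i=11: C(11,11)·!0 = 1·1 = 1
Total = 23684.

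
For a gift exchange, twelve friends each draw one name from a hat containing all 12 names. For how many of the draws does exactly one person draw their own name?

176214840

Choose which one of the 12 is fixed: C(12,1) = 12.
The other 11 form a derangement: !11 = 14684570.
Total: 12 × 14684570 = 176214840.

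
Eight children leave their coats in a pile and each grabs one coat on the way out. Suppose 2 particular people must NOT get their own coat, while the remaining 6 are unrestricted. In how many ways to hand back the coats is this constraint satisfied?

Inclusion-exclusion on the 2 forbidden self-matches:
Σ_{j=0}^{2} (-1)^j C(2,j)(8-j)!
= C(2,0)·8! - C(2,1)·7! + C(2,2)·6!
= 40320 - 10080 + 720
= 30960

30960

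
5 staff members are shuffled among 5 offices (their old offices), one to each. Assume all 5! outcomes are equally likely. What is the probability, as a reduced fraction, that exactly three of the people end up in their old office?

Favorable outcomes: C(5,3)·!2 = 10·1 = 10.
Total outcomes: 5! = 120.
Probability = 10/120 = 1/12.

1/12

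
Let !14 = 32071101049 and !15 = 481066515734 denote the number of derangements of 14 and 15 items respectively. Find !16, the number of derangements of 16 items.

7697064251745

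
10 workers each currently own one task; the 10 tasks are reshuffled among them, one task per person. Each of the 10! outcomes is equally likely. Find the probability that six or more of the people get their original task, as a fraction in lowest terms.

Favorable outcomes: Σ_{i≥6} C(10,i)·!(10-i) = 210·9 + 120·2 + 45·1 + 10·0 + 1·1 = 2176.
Total outcomes: 10! = 3628800.
Probability = 2176/3628800 = 17/28350.

17/28350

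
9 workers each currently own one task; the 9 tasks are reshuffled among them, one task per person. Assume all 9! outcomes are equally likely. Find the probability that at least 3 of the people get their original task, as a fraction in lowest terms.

Favorable outcomes: Σ_{i≥3} C(9,i)·!(9-i) = 84·265 + 126·44 + 126·9 + 84·2 + 36·1 + 9·0 + 1·1 = 29143.
Total outcomes: 9! = 362880.
Probability = 29143/362880 = 29143/362880.

29143/362880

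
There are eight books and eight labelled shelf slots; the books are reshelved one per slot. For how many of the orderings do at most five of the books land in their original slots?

40291

Sum C(8,i)·!(8-i) for i = 0..5:
  i=0: C(8,0)·!8 = 1·14833 = 14833
  i=1: C(8,1)·!7 = 8·1854 = 14832
  i=2: C(8,2)·!6 = 28·265 = 7420
  i=3: C(8,3)·!5 = 56·44 = 2464
  i=4: C(8,4)·!4 = 70·9 = 630
  i=5: C(8,5)·!3 = 56·2 = 112
Total = 40291.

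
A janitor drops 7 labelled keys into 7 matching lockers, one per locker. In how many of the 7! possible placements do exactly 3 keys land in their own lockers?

315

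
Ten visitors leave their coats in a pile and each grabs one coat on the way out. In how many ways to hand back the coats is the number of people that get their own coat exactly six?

Choose which 6 of the 10 are fixed: C(10,6) = 210.
The remaining 4 must be deranged: !4 = 9.
Total: 210 × 9 = 1890.

1890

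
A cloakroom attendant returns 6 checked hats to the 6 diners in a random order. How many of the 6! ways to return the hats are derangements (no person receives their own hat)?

The number of derangements of 6 is !6 = Σ_{k=0}^{6} (-1)^k·6!/k!
= 6! - 6!/1! + 6!/2! - 6!/3! + 6!/4! - 6!/5! + 6!/6!
= 720 - 720 + 360 - 120 + 30 - 6 + 1
= 265

265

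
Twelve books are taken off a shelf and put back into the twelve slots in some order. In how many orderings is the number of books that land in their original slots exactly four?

7342335

Pick the 4 fixed positions: C(12,4) = 495 ways.
The other 8 form a derangement: !8 = 14833.
Total: 495 × 14833 = 7342335.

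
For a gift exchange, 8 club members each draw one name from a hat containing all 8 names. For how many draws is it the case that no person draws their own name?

Recurrence: !8 = 7·(!7 + !6).
!8 = 7·(1854 + 265) = 7·2119 = 14833

14833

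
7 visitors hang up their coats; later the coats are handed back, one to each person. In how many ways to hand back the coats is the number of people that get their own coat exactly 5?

Choose which 5 of the 7 are fixed: C(7,5) = 21.
The remaining 2 must be deranged: !2 = 1.
Total: 21 × 1 = 21.

21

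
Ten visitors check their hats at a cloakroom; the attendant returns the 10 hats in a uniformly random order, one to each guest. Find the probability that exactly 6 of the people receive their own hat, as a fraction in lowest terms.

1/1920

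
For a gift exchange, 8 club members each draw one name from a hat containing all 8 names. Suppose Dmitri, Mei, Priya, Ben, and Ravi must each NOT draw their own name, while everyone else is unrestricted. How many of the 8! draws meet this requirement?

Let A_j be the event that the j-th constrained one is fixed. By inclusion-exclusion over the 5 events:
Σ_{j=0}^{5} (-1)^j C(5,j)(8-j)!
= C(5,0)·8! - C(5,1)·7! + C(5,2)·6! - C(5,3)·5! + C(5,4)·4! - C(5,5)·3!
= 40320 - 25200 + 7200 - 1200 + 120 - 6
= 21234

21234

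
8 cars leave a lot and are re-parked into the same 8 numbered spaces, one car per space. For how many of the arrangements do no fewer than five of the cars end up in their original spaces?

141

# with exactly i fixed is C(8,i)·!(8-i); sum over i=5..8:
  i=5: C(8,5)·!3 = 56·2 = 112
  i=6: C(8,6)·!2 = 28·1 = 28
  i=7: C(8,7)·!1 = 8·0 = 0
  i=8: C(8,8)·!0 = 1·1 = 1
Total = 141.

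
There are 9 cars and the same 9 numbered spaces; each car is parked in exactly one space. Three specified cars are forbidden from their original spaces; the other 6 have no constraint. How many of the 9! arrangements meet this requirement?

Inclusion-exclusion on the 3 forbidden self-matches:
Σ_{j=0}^{3} (-1)^j C(3,j)(9-j)!
= C(3,0)·9! - C(3,1)·8! + C(3,2)·7! - C(3,3)·6!
= 362880 - 120960 + 15120 - 720
= 256320

256320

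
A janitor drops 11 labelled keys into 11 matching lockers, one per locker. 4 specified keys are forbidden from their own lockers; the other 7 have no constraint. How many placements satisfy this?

27422640

Inclusion-exclusion on the 4 forbidden self-matches:
Σ_{j=0}^{4} (-1)^j C(4,j)(11-j)!
= C(4,0)·11! - C(4,1)·10! + C(4,2)·9! - C(4,3)·8! + C(4,4)·7!
= 39916800 - 14515200 + 2177280 - 161280 + 5040
= 27422640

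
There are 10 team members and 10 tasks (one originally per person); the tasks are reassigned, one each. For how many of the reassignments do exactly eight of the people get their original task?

45

Pick the 8 fixed positions: C(10,8) = 45 ways.
The remaining 2 must be deranged: !2 = 1.
Total: 45 × 1 = 45.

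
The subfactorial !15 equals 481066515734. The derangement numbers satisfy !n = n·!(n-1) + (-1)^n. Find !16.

!16 = 16·481066515734 + 1 = 7697064251745.

7697064251745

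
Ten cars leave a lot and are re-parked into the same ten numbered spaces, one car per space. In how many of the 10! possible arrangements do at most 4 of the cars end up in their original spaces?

3615536

Sum C(10,i)·!(10-i) for i = 0..4:
  i=0: C(10,0)·!10 = 1·1334961 = 1334961
  i=1: C(10,1)·!9 = 10·133496 = 1334960
  i=2: C(10,2)·!8 = 45·14833 = 667485
  i=3: C(10,3)·!7 = 120·1854 = 222480
  i=4: C(10,4)·!6 = 210·265 = 55650
Total = 3615536.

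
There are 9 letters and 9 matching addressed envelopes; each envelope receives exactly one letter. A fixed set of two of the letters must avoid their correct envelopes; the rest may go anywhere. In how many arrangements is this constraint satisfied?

287280

Let A_j be the event that the j-th constrained one is fixed. By inclusion-exclusion over the 2 events:
Σ_{j=0}^{2} (-1)^j C(2,j)(9-j)!
= C(2,0)·9! - C(2,1)·8! + C(2,2)·7!
= 362880 - 80640 + 5040
= 287280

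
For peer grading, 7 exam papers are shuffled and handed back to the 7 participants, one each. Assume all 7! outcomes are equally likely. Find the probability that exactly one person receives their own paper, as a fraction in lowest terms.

53/144

Favorable outcomes: C(7,1)·!6 = 7·265 = 1855.
Total outcomes: 7! = 5040.
Probability = 1855/5040 = 53/144.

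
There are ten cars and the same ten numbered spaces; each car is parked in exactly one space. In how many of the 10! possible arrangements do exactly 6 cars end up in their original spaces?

Pick the 6 fixed positions: C(10,6) = 210 ways.
The other 4 form a derangement: !4 = 9.
Total: 210 × 9 = 1890.

1890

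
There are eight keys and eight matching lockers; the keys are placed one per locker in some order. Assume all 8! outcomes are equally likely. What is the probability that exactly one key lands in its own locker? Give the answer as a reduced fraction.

103/280

Favorable outcomes: C(8,1)·!7 = 8·1854 = 14832.
Total outcomes: 8! = 40320.
Probability = 14832/40320 = 103/280.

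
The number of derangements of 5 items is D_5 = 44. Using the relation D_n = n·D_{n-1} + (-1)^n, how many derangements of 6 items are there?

265

D_6 = 6·44 + 1 = 265.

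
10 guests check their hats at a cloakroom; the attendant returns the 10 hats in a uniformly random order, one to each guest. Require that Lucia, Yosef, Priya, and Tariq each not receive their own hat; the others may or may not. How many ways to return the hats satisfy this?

2399760

Let A_j be the event that the j-th constrained one is fixed. By inclusion-exclusion over the 4 events:
Σ_{j=0}^{4} (-1)^j C(4,j)(10-j)!
= C(4,0)·10! - C(4,1)·9! + C(4,2)·8! - C(4,3)·7! + C(4,4)·6!
= 3628800 - 1451520 + 241920 - 20160 + 720
= 2399760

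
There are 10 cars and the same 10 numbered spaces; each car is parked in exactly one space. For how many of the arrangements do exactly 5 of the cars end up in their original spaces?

Pick the 5 fixed positions: C(10,5) = 252 ways.
The remaining 5 must be deranged: !5 = 44.
Total: 252 × 44 = 11088.

11088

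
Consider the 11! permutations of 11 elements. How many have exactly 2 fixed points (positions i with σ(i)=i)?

Pick the 2 fixed positions: C(11,2) = 55 ways.
The remaining 9 must be deranged: !9 = 133496.
Total: 55 × 133496 = 7342280.

7342280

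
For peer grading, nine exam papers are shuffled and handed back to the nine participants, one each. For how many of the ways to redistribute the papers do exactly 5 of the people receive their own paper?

1134

Choose which 5 of the 9 are fixed: C(9,5) = 126.
The remaining 4 must be deranged: !4 = 9.
Total: 126 × 9 = 1134.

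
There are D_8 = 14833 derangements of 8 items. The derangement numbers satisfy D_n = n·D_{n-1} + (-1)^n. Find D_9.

133496

D_9 = 9·14833 - 1 = 133496.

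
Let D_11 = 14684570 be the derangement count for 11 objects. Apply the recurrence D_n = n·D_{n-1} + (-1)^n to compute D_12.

176214841

D_12 = 12·14684570 + 1 = 176214841.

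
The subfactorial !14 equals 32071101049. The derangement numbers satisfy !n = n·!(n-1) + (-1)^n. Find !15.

481066515734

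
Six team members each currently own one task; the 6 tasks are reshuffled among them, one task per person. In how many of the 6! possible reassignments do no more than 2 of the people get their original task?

664

# with exactly i fixed is C(6,i)·!(6-i); sum over i=0..2:
  i=0: C(6,0)·!6 = 1·265 = 265
  i=1: C(6,1)·!5 = 6·44 = 264
  i=2: C(6,2)·!4 = 15·9 = 135
Total = 664.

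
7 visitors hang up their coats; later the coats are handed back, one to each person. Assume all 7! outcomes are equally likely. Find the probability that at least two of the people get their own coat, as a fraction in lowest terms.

1331/5040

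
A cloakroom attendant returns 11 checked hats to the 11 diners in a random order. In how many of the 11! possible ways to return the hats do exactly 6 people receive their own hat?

Choose which 6 of the 11 are fixed: C(11,6) = 462.
The remaining 5 must be deranged: !5 = 44.
Total: 462 × 44 = 20328.

20328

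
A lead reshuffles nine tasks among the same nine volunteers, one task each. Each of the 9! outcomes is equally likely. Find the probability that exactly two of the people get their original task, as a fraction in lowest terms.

Favorable outcomes: C(9,2)·!7 = 36·1854 = 66744.
Total outcomes: 9! = 362880.
Probability = 66744/362880 = 103/560.

103/560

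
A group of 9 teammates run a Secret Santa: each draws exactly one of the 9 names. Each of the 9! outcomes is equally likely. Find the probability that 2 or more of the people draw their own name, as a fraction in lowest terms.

95887/362880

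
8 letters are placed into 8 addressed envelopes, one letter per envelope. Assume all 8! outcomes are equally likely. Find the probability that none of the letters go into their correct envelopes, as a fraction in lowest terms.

2119/5760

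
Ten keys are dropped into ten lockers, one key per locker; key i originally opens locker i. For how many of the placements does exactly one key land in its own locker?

1334960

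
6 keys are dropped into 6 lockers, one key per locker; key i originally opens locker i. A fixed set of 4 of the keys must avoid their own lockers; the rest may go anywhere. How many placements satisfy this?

362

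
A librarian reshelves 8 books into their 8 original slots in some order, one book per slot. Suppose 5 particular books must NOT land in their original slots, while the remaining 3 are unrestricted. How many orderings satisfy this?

21234

Inclusion-exclusion on the 5 forbidden self-matches:
Σ_{j=0}^{5} (-1)^j C(5,j)(8-j)!
= C(5,0)·8! - C(5,1)·7! + C(5,2)·6! - C(5,3)·5! + C(5,4)·4! - C(5,5)·3!
= 40320 - 25200 + 7200 - 1200 + 120 - 6
= 21234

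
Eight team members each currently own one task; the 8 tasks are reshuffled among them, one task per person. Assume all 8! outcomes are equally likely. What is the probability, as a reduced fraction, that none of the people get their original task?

2119/5760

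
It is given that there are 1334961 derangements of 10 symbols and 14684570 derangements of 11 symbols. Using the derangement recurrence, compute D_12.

D_12 = (12-1)·(D_11 + D_10) = 11·(14684570 + 1334961) = 11·16019531 = 176214841.

176214841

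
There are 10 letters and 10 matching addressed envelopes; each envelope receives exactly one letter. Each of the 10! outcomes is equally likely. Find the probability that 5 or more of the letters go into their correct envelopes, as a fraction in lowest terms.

829/226800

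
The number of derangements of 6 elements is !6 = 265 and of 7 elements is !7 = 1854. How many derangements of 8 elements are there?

14833

!8 = (8-1)·(!7 + !6) = 7·(1854 + 265) = 7·2119 = 14833.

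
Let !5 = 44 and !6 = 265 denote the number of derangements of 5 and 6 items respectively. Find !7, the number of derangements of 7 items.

1854

!7 = (7-1)·(!6 + !5) = 6·(265 + 44) = 6·309 = 1854.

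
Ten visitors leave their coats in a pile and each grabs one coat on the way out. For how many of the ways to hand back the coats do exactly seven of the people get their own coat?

Pick the 7 fixed positions: C(10,7) = 120 ways.
The other 3 form a derangement: !3 = 2.
Total: 120 × 2 = 240.

240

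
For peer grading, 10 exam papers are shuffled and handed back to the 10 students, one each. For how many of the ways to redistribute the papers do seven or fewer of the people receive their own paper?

# with exactly i fixed is C(10,i)·!(10-i); sum over i=0..7:
  i=0: C(10,0)·!10 = 1·1334961 = 1334961
  i=1: C(10,1)·!9 = 10·133496 = 1334960
  i=2: C(10,2)·!8 = 45·14833 = 667485
  i=3: C(10,3)·!7 = 120·1854 = 222480
  i=4: C(10,4)·!6 = 210·265 = 55650
  i=5: C(10,5)·!5 = 252·44 = 11088
  i=6: C(10,6)·!4 = 210·9 = 1890
  i=7: C(10,7)·!3 = 120·2 = 240
Total = 3628754.

3628754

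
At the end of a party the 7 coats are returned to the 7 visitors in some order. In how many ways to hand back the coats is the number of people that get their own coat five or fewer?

5039

# with exactly i fixed is C(7,i)·!(7-i); sum over i=0..5:
  i=0: C(7,0)·!7 = 1·1854 = 1854
  i=1: C(7,1)·!6 = 7·265 = 1855
  i=2: C(7,2)·!5 = 21·44 = 924
  i=3: C(7,3)·!4 = 35·9 = 315
  i=4: C(7,4)·!3 = 35·2 = 70
  i=5: C(7,5)·!2 = 21·1 = 21
Total = 5039.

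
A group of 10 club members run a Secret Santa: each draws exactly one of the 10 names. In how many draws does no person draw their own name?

1334961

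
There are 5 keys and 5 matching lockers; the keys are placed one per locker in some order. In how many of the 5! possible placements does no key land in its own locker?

44

Use !n = (n-1)(!(n-1) + !(n-2)).
!5 = 4·(9 + 2) = 4·11 = 44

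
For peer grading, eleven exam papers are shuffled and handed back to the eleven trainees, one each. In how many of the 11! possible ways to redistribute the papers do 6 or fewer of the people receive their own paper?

Sum C(11,i)·!(11-i) for i = 0..6:
  i=0: C(11,0)·!11 = 1·14684570 = 14684570
  i=1: C(11,1)·!10 = 11·1334961 = 14684571
  i=2: C(11,2)·!9 = 55·133496 = 7342280
  i=3: C(11,3)·!8 = 165·14833 = 2447445
  i=4: C(11,4)·!7 = 330·1854 = 611820
  i=5: C(11,5)·!6 = 462·265 = 122430
  i=6: C(11,6)·!5 = 462·44 = 20328
Total = 39913444.

39913444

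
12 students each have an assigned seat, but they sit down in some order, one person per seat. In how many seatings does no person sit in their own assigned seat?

The subfactorial !12 = [12!/e] (nearest integer).
12! = 479001600, and 479001600/e ≈ 176214840.93, so !12 = 176214841.

176214841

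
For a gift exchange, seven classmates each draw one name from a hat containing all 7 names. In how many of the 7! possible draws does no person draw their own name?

1854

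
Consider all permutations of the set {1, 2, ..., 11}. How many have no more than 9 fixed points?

39916799

Sum C(11,i)·!(11-i) for i = 0..9:
  i=0: C(11,0)·!11 = 1·14684570 = 14684570
  i=1: C(11,1)·!10 = 11·1334961 = 14684571
  i=2: C(11,2)·!9 = 55·133496 = 7342280
  i=3: C(11,3)·!8 = 165·14833 = 2447445
  i=4: C(11,4)·!7 = 330·1854 = 611820
  i=5: C(11,5)·!6 = 462·265 = 122430
  i=6: C(11,6)·!5 = 462·44 = 20328
  i=7: C(11,7)·!4 = 330·9 = 2970
  i=8: C(11,8)·!3 = 165·2 = 330
  i=9: C(11,9)·!2 = 55·1 = 55
Total = 39916799.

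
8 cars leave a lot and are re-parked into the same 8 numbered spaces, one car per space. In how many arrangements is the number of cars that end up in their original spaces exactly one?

Choose which one of the 8 is fixed: C(8,1) = 8.
The remaining 7 must be deranged: !7 = 1854.
Total: 8 × 1854 = 14832.

14832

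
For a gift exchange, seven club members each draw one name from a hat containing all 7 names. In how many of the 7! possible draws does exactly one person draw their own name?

1855

Pick the single fixed position: C(7,1) = 7 ways.
The other 6 form a derangement: !6 = 265.
Total: 7 × 265 = 1855.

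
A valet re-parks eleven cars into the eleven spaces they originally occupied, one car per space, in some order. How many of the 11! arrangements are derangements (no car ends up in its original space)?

14684570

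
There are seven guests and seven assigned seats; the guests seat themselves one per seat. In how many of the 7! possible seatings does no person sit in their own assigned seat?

1854

The subfactorial !7 = [7!/e] (nearest integer).
7! = 5040, and 5040/e ≈ 1854.11, so !7 = 1854.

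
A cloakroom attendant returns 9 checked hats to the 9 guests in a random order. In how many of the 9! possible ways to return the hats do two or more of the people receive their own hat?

# with exactly i fixed is C(9,i)·!(9-i); sum over i=2..9:
  i=2: C(9,2)·!7 = 36·1854 = 66744
  i=3: C(9,3)·!6 = 84·265 = 22260
  i=4: C(9,4)·!5 = 126·44 = 5544
  i=5: C(9,5)·!4 = 126·9 = 1134
  i=6: C(9,6)·!3 = 84·2 = 168
  i=7: C(9,7)·!2 = 36·1 = 36
  i=8: C(9,8)·!1 = 9·0 = 0
  i=9: C(9,9)·!0 = 1·1 = 1
Total = 95887.

95887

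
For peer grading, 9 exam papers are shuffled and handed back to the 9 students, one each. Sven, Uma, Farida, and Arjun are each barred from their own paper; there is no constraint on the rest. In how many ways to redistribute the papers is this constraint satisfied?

229080

Inclusion-exclusion on the 4 forbidden self-matches:
Σ_{j=0}^{4} (-1)^j C(4,j)(9-j)!
= C(4,0)·9! - C(4,1)·8! + C(4,2)·7! - C(4,3)·6! + C(4,4)·5!
= 362880 - 161280 + 30240 - 2880 + 120
= 229080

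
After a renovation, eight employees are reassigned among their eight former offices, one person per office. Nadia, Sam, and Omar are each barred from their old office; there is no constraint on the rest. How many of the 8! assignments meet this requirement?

Let A_j be the event that the j-th constrained one is fixed. By inclusion-exclusion over the 3 events:
Σ_{j=0}^{3} (-1)^j C(3,j)(8-j)!
= C(3,0)·8! - C(3,1)·7! + C(3,2)·6! - C(3,3)·5!
= 40320 - 15120 + 2160 - 120
= 27240

27240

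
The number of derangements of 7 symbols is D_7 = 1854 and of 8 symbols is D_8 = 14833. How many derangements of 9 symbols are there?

133496

D_9 = (9-1)·(D_8 + D_7) = 8·(14833 + 1854) = 8·16687 = 133496.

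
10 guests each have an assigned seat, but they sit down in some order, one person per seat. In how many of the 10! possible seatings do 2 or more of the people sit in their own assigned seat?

Sum C(10,i)·!(10-i) for i = 2..10:
  i=2: C(10,2)·!8 = 45·14833 = 667485
  i=3: C(10,3)·!7 = 120·1854 = 222480
  i=4: C(10,4)·!6 = 210·265 = 55650
  i=5: C(10,5)·!5 = 252·44 = 11088
  i=6: C(10,6)·!4 = 210·9 = 1890
  i=7: C(10,7)·!3 = 120·2 = 240
  i=8: C(10,8)·!2 = 45·1 = 45
  i=9: C(10,9)·!1 = 10·0 = 0
  i=10: C(10,10)·!0 = 1·1 = 1
Total = 958879.

958879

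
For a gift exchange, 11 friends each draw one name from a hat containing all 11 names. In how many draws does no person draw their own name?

14684570

Recurrence: !11 = 11·!10 + (-1)^11.
!11 = 11·1334961 - 1 = 14684570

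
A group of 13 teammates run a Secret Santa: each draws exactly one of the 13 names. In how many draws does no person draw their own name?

2290792932

Recurrence: !13 = 13·!12 + (-1)^13.
!13 = 13·176214841 - 1 = 2290792932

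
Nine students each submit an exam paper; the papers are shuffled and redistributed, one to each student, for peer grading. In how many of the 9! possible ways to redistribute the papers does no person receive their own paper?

!9 = 9! · Σ_{k=0}^{9} (-1)^k/k!
= 9! - 9!/1! + 9!/2! - 9!/3! + 9!/4! - 9!/5! + 9!/6! - 9!/7! + 9!/8! - 9!/9!
= 362880 - 362880 + 181440 - 60480 + 15120 - 3024 + 504 - 72 + 9 - 1
= 133496

133496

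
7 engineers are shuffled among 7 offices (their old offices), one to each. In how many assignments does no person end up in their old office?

1854

The subfactorial !7 = [7!/e] (nearest integer).
7! = 5040, and 5040/e ≈ 1854.11, so !7 = 1854.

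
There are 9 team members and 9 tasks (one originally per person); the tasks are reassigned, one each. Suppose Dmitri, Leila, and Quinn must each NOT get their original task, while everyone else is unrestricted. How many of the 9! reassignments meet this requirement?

Let A_j be the event that the j-th constrained one is fixed. By inclusion-exclusion over the 3 events:
Σ_{j=0}^{3} (-1)^j C(3,j)(9-j)!
= C(3,0)·9! - C(3,1)·8! + C(3,2)·7! - C(3,3)·6!
= 362880 - 120960 + 15120 - 720
= 256320

256320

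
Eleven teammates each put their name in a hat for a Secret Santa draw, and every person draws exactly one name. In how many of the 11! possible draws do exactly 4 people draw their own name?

611820

Pick the 4 fixed positions: C(11,4) = 330 ways.
The other 7 form a derangement: !7 = 1854.
Total: 330 × 1854 = 611820.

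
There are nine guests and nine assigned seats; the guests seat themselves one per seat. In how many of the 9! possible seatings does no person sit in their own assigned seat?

133496

!9 is the nearest integer to 9!/e.
9! = 362880, and 362880/e ≈ 133496.09, so !9 = 133496.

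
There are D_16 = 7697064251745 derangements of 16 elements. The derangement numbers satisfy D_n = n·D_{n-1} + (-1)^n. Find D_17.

130850092279664

D_17 = 17·7697064251745 - 1 = 130850092279664.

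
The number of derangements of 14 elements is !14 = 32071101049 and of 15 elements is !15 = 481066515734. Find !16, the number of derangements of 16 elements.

!16 = (16-1)·(!15 + !14) = 15·(481066515734 + 32071101049) = 15·513137616783 = 7697064251745.

7697064251745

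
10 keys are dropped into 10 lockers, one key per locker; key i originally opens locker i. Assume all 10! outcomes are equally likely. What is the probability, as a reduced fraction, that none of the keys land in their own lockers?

16481/44800

Favorable outcomes: !10 = 1334961.
Total outcomes: 10! = 3628800.
Probability = 1334961/3628800 = 16481/44800.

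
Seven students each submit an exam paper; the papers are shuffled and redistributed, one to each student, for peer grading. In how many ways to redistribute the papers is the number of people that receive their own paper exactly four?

70

Choose which 4 of the 7 are fixed: C(7,4) = 35.
The other 3 form a derangement: !3 = 2.
Total: 35 × 2 = 70.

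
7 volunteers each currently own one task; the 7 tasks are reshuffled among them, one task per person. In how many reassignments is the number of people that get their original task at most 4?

5018

# with exactly i fixed is C(7,i)·!(7-i); sum over i=0..4:
  i=0: C(7,0)·!7 = 1·1854 = 1854
  i=1: C(7,1)·!6 = 7·265 = 1855
  i=2: C(7,2)·!5 = 21·44 = 924
  i=3: C(7,3)·!4 = 35·9 = 315
  i=4: C(7,4)·!3 = 35·2 = 70
Total = 5018.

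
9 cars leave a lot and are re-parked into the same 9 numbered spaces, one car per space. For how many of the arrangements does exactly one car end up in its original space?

133497

Pick the single fixed position: C(9,1) = 9 ways.
The other 8 form a derangement: !8 = 14833.
Total: 9 × 14833 = 133497.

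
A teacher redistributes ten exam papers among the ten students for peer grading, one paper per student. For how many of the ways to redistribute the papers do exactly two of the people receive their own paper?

667485

Choose which 2 of the 10 are fixed: C(10,2) = 45.
The remaining 8 must be deranged: !8 = 14833.
Total: 45 × 14833 = 667485.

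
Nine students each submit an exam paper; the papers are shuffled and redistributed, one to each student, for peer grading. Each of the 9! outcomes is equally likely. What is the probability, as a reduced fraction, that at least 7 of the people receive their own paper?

37/362880

Favorable outcomes: Σ_{i≥7} C(9,i)·!(9-i) = 36·1 + 9·0 + 1·1 = 37.
Total outcomes: 9! = 362880.
Probability = 37/362880 = 37/362880.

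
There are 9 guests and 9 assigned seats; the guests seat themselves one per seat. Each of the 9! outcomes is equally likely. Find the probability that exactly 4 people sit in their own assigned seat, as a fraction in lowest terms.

Favorable outcomes: C(9,4)·!5 = 126·44 = 5544.
Total outcomes: 9! = 362880.
Probability = 5544/362880 = 11/720.

11/720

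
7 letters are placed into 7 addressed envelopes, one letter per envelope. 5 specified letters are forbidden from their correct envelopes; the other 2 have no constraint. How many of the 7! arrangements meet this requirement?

2428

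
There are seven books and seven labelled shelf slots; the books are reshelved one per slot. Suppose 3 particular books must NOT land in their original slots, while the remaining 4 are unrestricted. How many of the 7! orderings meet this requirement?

Let A_j be the event that the j-th constrained one is fixed. By inclusion-exclusion over the 3 events:
Σ_{j=0}^{3} (-1)^j C(3,j)(7-j)!
= C(3,0)·7! - C(3,1)·6! + C(3,2)·5! - C(3,3)·4!
= 5040 - 2160 + 360 - 24
= 3216

3216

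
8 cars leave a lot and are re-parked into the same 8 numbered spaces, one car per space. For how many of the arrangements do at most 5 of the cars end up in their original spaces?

# with exactly i fixed is C(8,i)·!(8-i); sum over i=0..5:
  i=0: C(8,0)·!8 = 1·14833 = 14833
  i=1: C(8,1)·!7 = 8·1854 = 14832
  i=2: C(8,2)·!6 = 28·265 = 7420
  i=3: C(8,3)·!5 = 56·44 = 2464
  i=4: C(8,4)·!4 = 70·9 = 630
  i=5: C(8,5)·!3 = 56·2 = 112
Total = 40291.

40291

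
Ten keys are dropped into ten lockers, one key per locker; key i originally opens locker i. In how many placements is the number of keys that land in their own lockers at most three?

3559886

Sum C(10,i)·!(10-i) for i = 0..3:
  i=0: C(10,0)·!10 = 1·1334961 = 1334961
  i=1: C(10,1)·!9 = 10·133496 = 1334960
  i=2: C(10,2)·!8 = 45·14833 = 667485
  i=3: C(10,3)·!7 = 120·1854 = 222480
Total = 3559886.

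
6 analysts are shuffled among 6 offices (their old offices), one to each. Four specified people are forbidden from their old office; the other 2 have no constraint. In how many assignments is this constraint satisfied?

362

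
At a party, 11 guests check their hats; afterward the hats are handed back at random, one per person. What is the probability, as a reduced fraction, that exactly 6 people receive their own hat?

Favorable outcomes: C(11,6)·!5 = 462·44 = 20328.
Total outcomes: 11! = 39916800.
Probability = 20328/39916800 = 11/21600.

11/21600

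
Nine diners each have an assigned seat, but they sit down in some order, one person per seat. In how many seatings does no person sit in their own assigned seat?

133496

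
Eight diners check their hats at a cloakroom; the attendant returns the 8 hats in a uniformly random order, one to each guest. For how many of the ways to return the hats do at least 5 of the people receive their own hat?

# with exactly i fixed is C(8,i)·!(8-i); sum over i=5..8:
  i=5: C(8,5)·!3 = 56·2 = 112
  i=6: C(8,6)·!2 = 28·1 = 28
  i=7: C(8,7)·!1 = 8·0 = 0
  i=8: C(8,8)·!0 = 1·1 = 1
Total = 141.

141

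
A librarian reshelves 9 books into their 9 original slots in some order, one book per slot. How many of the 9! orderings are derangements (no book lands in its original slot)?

!9 = 9! · Σ_{k=0}^{9} (-1)^k/k!
= 9! - 9!/1! + 9!/2! - 9!/3! + 9!/4! - 9!/5! + 9!/6! - 9!/7! + 9!/8! - 9!/9!
= 362880 - 362880 + 181440 - 60480 + 15120 - 3024 + 504 - 72 + 9 - 1
= 133496

133496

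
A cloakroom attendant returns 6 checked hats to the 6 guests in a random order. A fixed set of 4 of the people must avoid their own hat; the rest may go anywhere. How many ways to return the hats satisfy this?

362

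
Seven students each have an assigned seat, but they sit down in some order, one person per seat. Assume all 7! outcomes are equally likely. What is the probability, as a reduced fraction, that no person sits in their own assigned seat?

103/280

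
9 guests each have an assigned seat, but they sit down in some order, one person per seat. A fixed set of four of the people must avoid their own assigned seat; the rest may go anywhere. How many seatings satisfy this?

229080

Let A_j be the event that the j-th constrained one is fixed. By inclusion-exclusion over the 4 events:
Σ_{j=0}^{4} (-1)^j C(4,j)(9-j)!
= C(4,0)·9! - C(4,1)·8! + C(4,2)·7! - C(4,3)·6! + C(4,4)·5!
= 362880 - 161280 + 30240 - 2880 + 120
= 229080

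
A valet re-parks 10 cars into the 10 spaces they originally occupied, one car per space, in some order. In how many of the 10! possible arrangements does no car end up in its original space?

1334961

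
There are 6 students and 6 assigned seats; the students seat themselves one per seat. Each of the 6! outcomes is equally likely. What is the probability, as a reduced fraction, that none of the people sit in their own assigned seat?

53/144

Favorable outcomes: !6 = 265.
Total outcomes: 6! = 720.
Probability = 265/720 = 53/144.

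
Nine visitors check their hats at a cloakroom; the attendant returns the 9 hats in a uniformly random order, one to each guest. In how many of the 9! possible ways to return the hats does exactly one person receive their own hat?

133497

Choose which one of the 9 is fixed: C(9,1) = 9.
The remaining 8 must be deranged: !8 = 14833.
Total: 9 × 14833 = 133497.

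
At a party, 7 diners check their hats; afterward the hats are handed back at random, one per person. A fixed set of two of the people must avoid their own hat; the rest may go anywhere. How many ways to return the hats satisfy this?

Inclusion-exclusion on the 2 forbidden self-matches:
Σ_{j=0}^{2} (-1)^j C(2,j)(7-j)!
= C(2,0)·7! - C(2,1)·6! + C(2,2)·5!
= 5040 - 1440 + 120
= 3720

3720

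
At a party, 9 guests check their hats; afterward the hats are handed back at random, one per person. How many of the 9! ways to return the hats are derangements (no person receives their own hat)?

133496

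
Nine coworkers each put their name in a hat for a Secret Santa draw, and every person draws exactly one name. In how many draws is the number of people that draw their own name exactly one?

133497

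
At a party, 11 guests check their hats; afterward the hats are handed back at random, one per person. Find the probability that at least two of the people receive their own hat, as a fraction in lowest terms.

Favorable outcomes: Σ_{i≥2} C(11,i)·!(11-i) = 55·133496 + 165·14833 + 330·1854 + 462·265 + 462·44 + 330·9 + 165·2 + 55·1 + 11·0 + 1·1 = 10547659.
Total outcomes: 11! = 39916800.
Probability = 10547659/39916800 = 10547659/39916800.

10547659/39916800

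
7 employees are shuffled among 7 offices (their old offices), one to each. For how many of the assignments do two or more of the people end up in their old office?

1331

Sum C(7,i)·!(7-i) for i = 2..7:
  i=2: C(7,2)·!5 = 21·44 = 924
  i=3: C(7,3)·!4 = 35·9 = 315
  i=4: C(7,4)·!3 = 35·2 = 70
  i=5: C(7,5)·!2 = 21·1 = 21
  i=6: C(7,6)·!1 = 7·0 = 0
  i=7: C(7,7)·!0 = 1·1 = 1
Total = 1331.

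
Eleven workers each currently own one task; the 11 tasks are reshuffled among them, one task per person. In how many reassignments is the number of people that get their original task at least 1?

25232230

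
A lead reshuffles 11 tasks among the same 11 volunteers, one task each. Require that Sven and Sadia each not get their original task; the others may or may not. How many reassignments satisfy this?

Inclusion-exclusion on the 2 forbidden self-matches:
Σ_{j=0}^{2} (-1)^j C(2,j)(11-j)!
= C(2,0)·11! - C(2,1)·10! + C(2,2)·9!
= 39916800 - 7257600 + 362880
= 33022080

33022080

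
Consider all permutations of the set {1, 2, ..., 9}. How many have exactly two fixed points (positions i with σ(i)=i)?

Pick the 2 fixed positions: C(9,2) = 36 ways.
The remaining 7 must be deranged: !7 = 1854.
Total: 36 × 1854 = 66744.

66744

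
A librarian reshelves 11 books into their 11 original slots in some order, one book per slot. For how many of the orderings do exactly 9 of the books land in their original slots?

55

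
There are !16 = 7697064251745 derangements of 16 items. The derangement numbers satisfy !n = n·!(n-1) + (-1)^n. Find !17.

!17 = 17·7697064251745 - 1 = 130850092279664.

130850092279664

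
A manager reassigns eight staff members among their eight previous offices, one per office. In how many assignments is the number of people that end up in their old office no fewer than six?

29

# with exactly i fixed is C(8,i)·!(8-i); sum over i=6..8:
  i=6: C(8,6)·!2 = 28·1 = 28
  i=7: C(8,7)·!1 = 8·0 = 0
  i=8: C(8,8)·!0 = 1·1 = 1
Total = 29.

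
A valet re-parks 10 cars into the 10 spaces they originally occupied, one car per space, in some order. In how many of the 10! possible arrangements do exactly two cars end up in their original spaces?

667485

Choose which 2 of the 10 are fixed: C(10,2) = 45.
The remaining 8 must be deranged: !8 = 14833.
Total: 45 × 14833 = 667485.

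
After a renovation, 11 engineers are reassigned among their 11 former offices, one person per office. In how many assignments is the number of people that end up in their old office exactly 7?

2970

Choose which 7 of the 11 are fixed: C(11,7) = 330.
The remaining 4 must be deranged: !4 = 9.
Total: 330 × 9 = 2970.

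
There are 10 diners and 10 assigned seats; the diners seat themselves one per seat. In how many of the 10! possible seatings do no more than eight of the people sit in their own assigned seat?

# with exactly i fixed is C(10,i)·!(10-i); sum over i=0..8:
  i=0: C(10,0)·!10 = 1·1334961 = 1334961
  i=1: C(10,1)·!9 = 10·133496 = 1334960
  i=2: C(10,2)·!8 = 45·14833 = 667485
  i=3: C(10,3)·!7 = 120·1854 = 222480
  i=4: C(10,4)·!6 = 210·265 = 55650
  i=5: C(10,5)·!5 = 252·44 = 11088
  i=6: C(10,6)·!4 = 210·9 = 1890
  i=7: C(10,7)·!3 = 120·2 = 240
  i=8: C(10,8)·!2 = 45·1 = 45
Total = 3628799.

3628799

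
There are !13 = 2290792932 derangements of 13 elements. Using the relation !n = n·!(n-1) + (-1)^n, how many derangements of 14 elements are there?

32071101049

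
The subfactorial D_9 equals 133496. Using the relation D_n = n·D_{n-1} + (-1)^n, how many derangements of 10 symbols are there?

1334961

D_10 = 10·133496 + 1 = 1334961.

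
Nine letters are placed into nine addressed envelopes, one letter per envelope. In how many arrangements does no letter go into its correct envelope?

133496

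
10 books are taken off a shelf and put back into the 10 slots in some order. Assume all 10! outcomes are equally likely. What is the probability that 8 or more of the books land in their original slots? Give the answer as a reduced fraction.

23/1814400

Favorable outcomes: Σ_{i≥8} C(10,i)·!(10-i) = 45·1 + 10·0 + 1·1 = 46.
Total outcomes: 10! = 3628800.
Probability = 46/3628800 = 23/1814400.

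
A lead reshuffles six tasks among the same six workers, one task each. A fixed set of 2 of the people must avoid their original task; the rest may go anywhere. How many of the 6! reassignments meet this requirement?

Inclusion-exclusion on the 2 forbidden self-matches:
Σ_{j=0}^{2} (-1)^j C(2,j)(6-j)!
= C(2,0)·6! - C(2,1)·5! + C(2,2)·4!
= 720 - 240 + 24
= 504

504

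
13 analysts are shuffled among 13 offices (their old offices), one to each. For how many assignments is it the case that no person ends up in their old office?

!13 is the nearest integer to 13!/e.
13! = 6227020800, and 6227020800/e ≈ 2290792932.07, so !13 = 2290792932.

2290792932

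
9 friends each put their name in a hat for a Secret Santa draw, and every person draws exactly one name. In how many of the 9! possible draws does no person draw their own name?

By inclusion-exclusion, !9 = Σ (-1)^k · 9!/k! for k=0..9
= 9! - 9!/1! + 9!/2! - 9!/3! + 9!/4! - 9!/5! + 9!/6! - 9!/7! + 9!/8! - 9!/9!
= 362880 - 362880 + 181440 - 60480 + 15120 - 3024 + 504 - 72 + 9 - 1
= 133496

133496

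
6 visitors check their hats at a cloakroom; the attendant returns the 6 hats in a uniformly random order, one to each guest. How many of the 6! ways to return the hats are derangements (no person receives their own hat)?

265

Use !n = (n-1)(!(n-1) + !(n-2)).
!6 = 5·(44 + 9) = 5·53 = 265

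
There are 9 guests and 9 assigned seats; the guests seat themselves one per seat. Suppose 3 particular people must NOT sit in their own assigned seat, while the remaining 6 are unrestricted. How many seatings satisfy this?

256320

Inclusion-exclusion on the 3 forbidden self-matches:
Σ_{j=0}^{3} (-1)^j C(3,j)(9-j)!
= C(3,0)·9! - C(3,1)·8! + C(3,2)·7! - C(3,3)·6!
= 362880 - 120960 + 15120 - 720
= 256320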